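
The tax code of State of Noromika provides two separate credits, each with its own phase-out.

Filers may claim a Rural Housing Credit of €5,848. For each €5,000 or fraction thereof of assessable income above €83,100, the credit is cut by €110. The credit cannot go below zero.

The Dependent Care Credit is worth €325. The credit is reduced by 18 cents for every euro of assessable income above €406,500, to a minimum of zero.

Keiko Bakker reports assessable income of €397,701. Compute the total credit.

€325

Rural Housing Credit: income exceeds €83,100 by €314,601 → 63 increments × €110 = €6,930 ≥ base, so the credit is €0.
Dependent Care Credit: €397,701 is at or below the €406,500 threshold, so the full €325 applies.
Total: €0 + €325 = €325.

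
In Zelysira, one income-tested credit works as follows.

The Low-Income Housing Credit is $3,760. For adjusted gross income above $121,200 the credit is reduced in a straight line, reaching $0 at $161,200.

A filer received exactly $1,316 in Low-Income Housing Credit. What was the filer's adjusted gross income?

$1,316 is 1,316/3,760 of the full $3,760, so 2,444/3,760 of the $40,000 range has been used: income = $121,200 + $40,000 × 2,444/3,760 = $147,200.

$147,200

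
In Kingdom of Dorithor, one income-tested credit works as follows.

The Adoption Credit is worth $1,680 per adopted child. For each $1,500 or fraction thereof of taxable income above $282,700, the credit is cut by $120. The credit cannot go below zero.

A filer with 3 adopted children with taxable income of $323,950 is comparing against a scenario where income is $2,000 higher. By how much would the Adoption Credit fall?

$120

At $323,950 — base = 3 × $1,680 = $5,040. income exceeds $282,700 by $41,250, which is 28 full-or-partial $1,500 increments; reduction = 28 × $120 = $3,360, leaving $1,680.
At $325,950 — base = 3 × $1,680 = $5,040. income exceeds $282,700 by $43,250, which is 29 full-or-partial $1,500 increments; reduction = 29 × $120 = $3,480, leaving $1,560.
Lost: $1,680 − $1,560 = $120.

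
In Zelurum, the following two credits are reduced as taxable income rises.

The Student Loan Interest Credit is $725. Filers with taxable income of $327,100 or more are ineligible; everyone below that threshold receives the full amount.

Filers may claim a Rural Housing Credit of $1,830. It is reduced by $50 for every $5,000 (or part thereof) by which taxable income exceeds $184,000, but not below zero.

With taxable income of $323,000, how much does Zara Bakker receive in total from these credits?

Student Loan Interest Credit: $323,000 is below the $327,100 cutoff, so the full $725 applies.
Rural Housing Credit: income exceeds $184,000 by $139,000, which is 28 full-or-partial $5,000 increments; reduction = 28 × $50 = $1,400, leaving $430.
Total: $725 + $430 = $1,155.

$1,155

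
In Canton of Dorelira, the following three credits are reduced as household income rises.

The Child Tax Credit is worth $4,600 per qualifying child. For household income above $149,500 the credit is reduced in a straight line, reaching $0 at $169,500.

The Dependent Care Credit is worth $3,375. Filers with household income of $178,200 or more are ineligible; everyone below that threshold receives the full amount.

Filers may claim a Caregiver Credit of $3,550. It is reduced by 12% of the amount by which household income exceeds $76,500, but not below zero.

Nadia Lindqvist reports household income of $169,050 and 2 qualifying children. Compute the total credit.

$3,582

Child Tax Credit: base = 2 × $4,600 = $9,200. $169,050 is $19,550 into a $20,000 phase-out range, leaving 450/20,000 of the credit: $9,200 × 450/20,000 = $207.
Dependent Care Credit: $169,050 is below the $178,200 cutoff, so the full $3,375 applies.
Caregiver Credit: 12% of the $92,550 excess over $76,500 is $11,106 ≥ base, so the credit is $0.
Total: $207 + $3,375 + $0 = $3,582.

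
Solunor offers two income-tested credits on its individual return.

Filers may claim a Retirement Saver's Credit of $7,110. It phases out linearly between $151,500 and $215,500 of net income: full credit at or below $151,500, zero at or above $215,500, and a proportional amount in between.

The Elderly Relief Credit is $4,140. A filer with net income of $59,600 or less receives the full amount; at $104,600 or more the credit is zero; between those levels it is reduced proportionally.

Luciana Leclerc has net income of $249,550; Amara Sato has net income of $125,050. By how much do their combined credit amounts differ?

$7,110

Luciana ($249,550): Retirement Saver's Credit: $249,550 is at or above $215,500, so the credit is $0. Elderly Relief Credit: $249,550 is at or above $104,600, so the credit is $0. total $0 + $0 = $0
Amara ($125,050): Retirement Saver's Credit: $125,050 is at or below the $151,500 threshold, so the full $7,110 applies. Elderly Relief Credit: $125,050 is at or above $104,600, so the credit is $0. total $7,110 + $0 = $7,110
Difference: |$0 − $7,110| = $7,110.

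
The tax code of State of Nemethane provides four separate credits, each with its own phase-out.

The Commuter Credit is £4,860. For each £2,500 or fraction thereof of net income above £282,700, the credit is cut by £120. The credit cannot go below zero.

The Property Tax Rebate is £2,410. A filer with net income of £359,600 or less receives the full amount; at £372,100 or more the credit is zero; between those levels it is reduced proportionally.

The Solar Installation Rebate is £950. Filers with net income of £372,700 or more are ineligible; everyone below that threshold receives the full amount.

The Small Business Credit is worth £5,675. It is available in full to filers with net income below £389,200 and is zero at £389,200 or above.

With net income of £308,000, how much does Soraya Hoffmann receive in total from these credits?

Commuter Credit: income exceeds £282,700 by £25,300, which is 11 full-or-partial £2,500 increments; reduction = 11 × £120 = £1,320, leaving £3,540.
Property Tax Rebate: £308,000 is at or below the £359,600 threshold, so the full £2,410 applies.
Solar Installation Rebate: £308,000 is below the £372,700 cutoff, so the full £950 applies.
Small Business Credit: £308,000 is below the £389,200 cutoff, so the full £5,675 applies.
Total: £3,540 + £2,410 + £950 + £5,675 = £12,575.

£12,575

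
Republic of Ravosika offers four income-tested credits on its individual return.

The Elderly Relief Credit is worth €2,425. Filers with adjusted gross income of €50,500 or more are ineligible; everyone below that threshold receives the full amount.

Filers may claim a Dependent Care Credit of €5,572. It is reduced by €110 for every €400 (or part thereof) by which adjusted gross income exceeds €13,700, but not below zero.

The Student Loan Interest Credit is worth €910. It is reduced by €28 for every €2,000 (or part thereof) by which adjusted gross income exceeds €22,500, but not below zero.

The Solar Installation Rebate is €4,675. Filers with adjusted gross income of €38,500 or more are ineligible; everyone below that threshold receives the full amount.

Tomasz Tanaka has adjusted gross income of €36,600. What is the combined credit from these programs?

€7,786

Elderly Relief Credit: €36,600 is below the €50,500 cutoff, so the full €2,425 applies.
Dependent Care Credit: income exceeds €13,700 by €22,900 → 58 increments × €110 = €6,380 ≥ base, so the credit is €0.
Student Loan Interest Credit: income exceeds €22,500 by €14,100, which is 8 full-or-partial €2,000 increments; reduction = 8 × €28 = €224, leaving €686.
Solar Installation Rebate: €36,600 is below the €38,500 cutoff, so the full €4,675 applies.
Total: €2,425 + €0 + €686 + €4,675 = €7,786.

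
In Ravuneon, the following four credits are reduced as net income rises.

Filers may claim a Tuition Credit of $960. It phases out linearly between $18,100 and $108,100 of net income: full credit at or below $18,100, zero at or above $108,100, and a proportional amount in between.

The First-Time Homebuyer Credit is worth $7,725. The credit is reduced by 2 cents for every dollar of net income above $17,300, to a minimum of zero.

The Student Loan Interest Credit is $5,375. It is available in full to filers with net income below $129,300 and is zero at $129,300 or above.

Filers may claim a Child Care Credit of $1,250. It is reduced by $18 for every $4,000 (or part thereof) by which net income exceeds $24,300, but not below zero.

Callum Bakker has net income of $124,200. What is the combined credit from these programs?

Tuition Credit: $124,200 is at or above $108,100, so the credit is $0.
First-Time Homebuyer Credit: 2% of the $106,900 excess over $17,300 is $2,138; credit = $7,725 − $2,138 = $5,587.
Student Loan Interest Credit: $124,200 is below the $129,300 cutoff, so the full $5,375 applies.
Child Care Credit: income exceeds $24,300 by $99,900, which is 25 full-or-partial $4,000 increments; reduction = 25 × $18 = $450, leaving $800.
Total: $0 + $5,587 + $5,375 + $800 = $11,762.

$11,762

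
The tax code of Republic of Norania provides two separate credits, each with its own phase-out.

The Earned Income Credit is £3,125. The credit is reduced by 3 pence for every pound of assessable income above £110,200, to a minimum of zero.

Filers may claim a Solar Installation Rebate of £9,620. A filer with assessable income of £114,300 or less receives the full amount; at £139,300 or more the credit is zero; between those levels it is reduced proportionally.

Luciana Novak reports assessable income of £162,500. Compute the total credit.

Earned Income Credit: 3% of the £52,300 excess over £110,200 is £1,569; credit = £3,125 − £1,569 = £1,556.
Solar Installation Rebate: £162,500 is at or above £139,300, so the credit is £0.
Total: £1,556 + £0 = £1,556.

£1,556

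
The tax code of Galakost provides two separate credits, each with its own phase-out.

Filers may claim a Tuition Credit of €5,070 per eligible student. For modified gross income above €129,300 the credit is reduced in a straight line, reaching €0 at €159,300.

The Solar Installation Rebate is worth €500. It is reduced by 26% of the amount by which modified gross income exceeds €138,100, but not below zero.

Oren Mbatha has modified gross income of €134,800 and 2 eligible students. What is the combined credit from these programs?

€8,781

Tuition Credit: base = 2 × €5,070 = €10,140. €134,800 is €5,500 into a €30,000 phase-out range, leaving 24,500/30,000 of the credit: €10,140 × 24,500/30,000 = €8,281.
Solar Installation Rebate: €134,800 is at or below the €138,100 threshold, so the full €500 applies.
Total: €8,281 + €500 = €8,781.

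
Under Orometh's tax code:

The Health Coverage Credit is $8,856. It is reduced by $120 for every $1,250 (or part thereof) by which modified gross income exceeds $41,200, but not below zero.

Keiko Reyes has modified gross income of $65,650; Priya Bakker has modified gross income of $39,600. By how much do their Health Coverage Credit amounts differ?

Keiko ($65,650): Health Coverage Credit: income exceeds $41,200 by $24,450, which is 20 full-or-partial $1,250 increments; reduction = 20 × $120 = $2,400, leaving $6,456.
Priya ($39,600): Health Coverage Credit: $39,600 is at or below the $41,200 threshold, so the full $8,856 applies.
Difference: |$6,456 − $8,856| = $2,400.

$2,400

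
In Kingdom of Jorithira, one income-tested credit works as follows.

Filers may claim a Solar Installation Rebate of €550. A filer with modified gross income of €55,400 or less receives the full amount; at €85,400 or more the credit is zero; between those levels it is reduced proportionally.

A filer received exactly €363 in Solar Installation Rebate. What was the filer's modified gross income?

€363 is 363/550 of the full €550, so 187/550 of the €30,000 range has been used: income = €55,400 + €30,000 × 187/550 = €65,600.

€65,600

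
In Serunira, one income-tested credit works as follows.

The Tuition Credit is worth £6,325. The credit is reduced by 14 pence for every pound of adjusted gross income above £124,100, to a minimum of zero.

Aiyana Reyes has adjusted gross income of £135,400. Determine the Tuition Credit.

Tuition Credit: 14% of the £11,300 excess over £124,100 is £1,582; credit = £6,325 − £1,582 = £4,743.

£4,743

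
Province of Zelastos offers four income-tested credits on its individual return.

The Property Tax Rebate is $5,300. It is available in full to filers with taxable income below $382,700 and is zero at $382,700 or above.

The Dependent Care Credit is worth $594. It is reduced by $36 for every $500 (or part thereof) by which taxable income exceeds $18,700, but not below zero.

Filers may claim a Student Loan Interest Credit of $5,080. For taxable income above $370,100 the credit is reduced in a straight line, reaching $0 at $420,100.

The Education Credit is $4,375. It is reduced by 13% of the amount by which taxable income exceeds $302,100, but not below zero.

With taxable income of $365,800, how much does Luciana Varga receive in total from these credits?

$10,380

Property Tax Rebate: $365,800 is below the $382,700 cutoff, so the full $5,300 applies.
Dependent Care Credit: income exceeds $18,700 by $347,100 → 695 increments × $36 = $25,020 ≥ base, so the credit is $0.
Student Loan Interest Credit: $365,800 is at or below the $370,100 threshold, so the full $5,080 applies.
Education Credit: 13% of the $63,700 excess over $302,100 is $8,281 ≥ base, so the credit is $0.
Total: $5,300 + $0 + $5,080 + $0 = $10,380.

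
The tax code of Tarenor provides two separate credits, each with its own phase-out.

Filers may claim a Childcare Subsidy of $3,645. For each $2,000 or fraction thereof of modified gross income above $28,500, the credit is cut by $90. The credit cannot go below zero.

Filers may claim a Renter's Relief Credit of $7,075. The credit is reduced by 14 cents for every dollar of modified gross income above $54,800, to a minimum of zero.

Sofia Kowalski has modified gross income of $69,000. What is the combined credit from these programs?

$6,842

Childcare Subsidy: income exceeds $28,500 by $40,500, which is 21 full-or-partial $2,000 increments; reduction = 21 × $90 = $1,890, leaving $1,755.
Renter's Relief Credit: 14% of the $14,200 excess over $54,800 is $1,988; credit = $7,075 − $1,988 = $5,087.
Total: $1,755 + $5,087 = $6,842.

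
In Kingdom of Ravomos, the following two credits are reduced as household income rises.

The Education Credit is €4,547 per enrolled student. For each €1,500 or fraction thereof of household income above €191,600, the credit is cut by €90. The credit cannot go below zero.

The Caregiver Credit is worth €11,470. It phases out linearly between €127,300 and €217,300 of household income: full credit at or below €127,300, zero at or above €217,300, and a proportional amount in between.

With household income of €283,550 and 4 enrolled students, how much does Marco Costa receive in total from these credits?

Education Credit: base = 4 × €4,547 = €18,188. income exceeds €191,600 by €91,950, which is 62 full-or-partial €1,500 increments; reduction = 62 × €90 = €5,580, leaving €12,608.
Caregiver Credit: €283,550 is at or above €217,300, so the credit is €0.
Total: €12,608 + €0 = €12,608.

€12,608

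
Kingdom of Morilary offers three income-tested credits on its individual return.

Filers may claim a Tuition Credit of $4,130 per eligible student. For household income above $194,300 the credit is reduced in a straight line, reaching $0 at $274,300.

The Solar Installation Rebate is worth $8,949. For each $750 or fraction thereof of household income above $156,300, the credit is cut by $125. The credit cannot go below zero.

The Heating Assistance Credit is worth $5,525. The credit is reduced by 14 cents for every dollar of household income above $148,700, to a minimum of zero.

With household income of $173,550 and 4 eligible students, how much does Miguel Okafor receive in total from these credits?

$24,640

Tuition Credit: base = 4 × $4,130 = $16,520. $173,550 is at or below the $194,300 threshold, so the full $16,520 applies.
Solar Installation Rebate: income exceeds $156,300 by $17,250, which is 23 full-or-partial $750 increments; reduction = 23 × $125 = $2,875, leaving $6,074.
Heating Assistance Credit: 14% of the $24,850 excess over $148,700 is $3,479; credit = $5,525 − $3,479 = $2,046.
Total: $16,520 + $6,074 + $2,046 = $24,640.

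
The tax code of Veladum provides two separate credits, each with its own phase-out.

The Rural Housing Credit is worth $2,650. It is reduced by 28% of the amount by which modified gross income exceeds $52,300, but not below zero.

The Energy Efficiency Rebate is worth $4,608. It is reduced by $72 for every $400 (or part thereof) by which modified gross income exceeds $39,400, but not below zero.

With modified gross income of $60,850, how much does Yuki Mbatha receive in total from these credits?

Rural Housing Credit: 28% of the $8,550 excess over $52,300 is $2,394; credit = $2,650 − $2,394 = $256.
Energy Efficiency Rebate: income exceeds $39,400 by $21,450, which is 54 full-or-partial $400 increments; reduction = 54 × $72 = $3,888, leaving $720.
Total: $256 + $720 = $976.

$976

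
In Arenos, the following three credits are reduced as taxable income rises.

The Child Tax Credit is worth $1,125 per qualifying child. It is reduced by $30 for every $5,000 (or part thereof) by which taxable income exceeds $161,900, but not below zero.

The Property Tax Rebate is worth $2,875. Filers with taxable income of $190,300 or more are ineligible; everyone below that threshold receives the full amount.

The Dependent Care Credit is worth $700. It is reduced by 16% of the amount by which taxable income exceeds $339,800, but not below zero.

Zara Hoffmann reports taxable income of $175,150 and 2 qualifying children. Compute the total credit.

Child Tax Credit: base = 2 × $1,125 = $2,250. income exceeds $161,900 by $13,250, which is 3 full-or-partial $5,000 increments; reduction = 3 × $30 = $90, leaving $2,160.
Property Tax Rebate: $175,150 is below the $190,300 cutoff, so the full $2,875 applies.
Dependent Care Credit: $175,150 is at or below the $339,800 threshold, so the full $700 applies.
Total: $2,160 + $2,875 + $700 = $5,735.

$5,735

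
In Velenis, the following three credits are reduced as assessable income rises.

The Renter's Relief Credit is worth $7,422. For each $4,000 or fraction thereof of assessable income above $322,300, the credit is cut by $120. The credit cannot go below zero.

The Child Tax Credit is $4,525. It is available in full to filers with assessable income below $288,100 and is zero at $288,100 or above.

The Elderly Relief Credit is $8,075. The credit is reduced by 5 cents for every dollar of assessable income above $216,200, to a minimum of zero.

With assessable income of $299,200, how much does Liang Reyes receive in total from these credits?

Renter's Relief Credit: $299,200 is at or below the $322,300 threshold, so the full $7,422 applies.
Child Tax Credit: $299,200 meets or exceeds the $288,100 cutoff, so the credit is $0.
Elderly Relief Credit: 5% of the $83,000 excess over $216,200 is $4,150; credit = $8,075 − $4,150 = $3,925.
Total: $7,422 + $0 + $3,925 = $11,347.

$11,347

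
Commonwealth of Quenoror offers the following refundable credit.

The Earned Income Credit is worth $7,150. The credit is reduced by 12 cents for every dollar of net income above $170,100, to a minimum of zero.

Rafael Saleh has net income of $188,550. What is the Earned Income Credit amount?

$4,936

Earned Income Credit: 12% of the $18,450 excess over $170,100 is $2,214; credit = $7,150 − $2,214 = $4,936.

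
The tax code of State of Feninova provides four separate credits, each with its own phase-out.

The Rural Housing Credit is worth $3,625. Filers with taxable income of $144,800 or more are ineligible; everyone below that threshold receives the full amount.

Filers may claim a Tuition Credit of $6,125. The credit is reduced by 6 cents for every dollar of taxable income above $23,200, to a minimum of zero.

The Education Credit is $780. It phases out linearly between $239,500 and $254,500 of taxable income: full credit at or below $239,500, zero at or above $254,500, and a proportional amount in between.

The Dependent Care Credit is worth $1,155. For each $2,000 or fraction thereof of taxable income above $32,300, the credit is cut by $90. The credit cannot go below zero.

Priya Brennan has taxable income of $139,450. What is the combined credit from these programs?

$4,405

Rural Housing Credit: $139,450 is below the $144,800 cutoff, so the full $3,625 applies.
Tuition Credit: 6% of the $116,250 excess over $23,200 is $6,975 ≥ base, so the credit is $0.
Education Credit: $139,450 is at or below the $239,500 threshold, so the full $780 applies.
Dependent Care Credit: income exceeds $32,300 by $107,150 → 54 increments × $90 = $4,860 ≥ base, so the credit is $0.
Total: $3,625 + $0 + $780 + $0 = $4,405.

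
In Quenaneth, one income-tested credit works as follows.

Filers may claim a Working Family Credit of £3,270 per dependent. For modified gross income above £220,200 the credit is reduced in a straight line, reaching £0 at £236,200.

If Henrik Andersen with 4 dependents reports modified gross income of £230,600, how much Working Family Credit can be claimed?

Working Family Credit: base = 4 × £3,270 = £13,080. £230,600 is £10,400 into a £16,000 phase-out range, leaving 5,600/16,000 of the credit: £13,080 × 5,600/16,000 = £4,578.

£4,578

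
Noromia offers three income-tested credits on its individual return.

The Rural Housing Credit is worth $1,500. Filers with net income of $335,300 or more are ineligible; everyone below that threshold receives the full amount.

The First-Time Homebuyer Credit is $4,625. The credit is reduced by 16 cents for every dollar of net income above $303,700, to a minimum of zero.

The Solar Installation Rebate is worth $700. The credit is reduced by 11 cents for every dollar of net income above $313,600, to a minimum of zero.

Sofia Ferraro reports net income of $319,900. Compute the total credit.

$3,540

Rural Housing Credit: $319,900 is below the $335,300 cutoff, so the full $1,500 applies.
First-Time Homebuyer Credit: 16% of the $16,200 excess over $303,700 is $2,592; credit = $4,625 − $2,592 = $2,033.
Solar Installation Rebate: 11% of the $6,300 excess over $313,600 is $693; credit = $700 − $693 = $7.
Total: $1,500 + $2,033 + $7 = $3,540.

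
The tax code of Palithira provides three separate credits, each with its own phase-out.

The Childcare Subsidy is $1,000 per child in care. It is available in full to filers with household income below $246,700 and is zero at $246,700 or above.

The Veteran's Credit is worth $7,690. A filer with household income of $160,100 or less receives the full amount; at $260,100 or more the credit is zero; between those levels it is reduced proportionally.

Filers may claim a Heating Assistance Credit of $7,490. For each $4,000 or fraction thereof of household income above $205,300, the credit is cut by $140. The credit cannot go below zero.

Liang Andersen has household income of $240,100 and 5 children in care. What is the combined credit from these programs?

$12,768

Childcare Subsidy: base = 5 × $1,000 = $5,000. $240,100 is below the $246,700 cutoff, so the full $5,000 applies.
Veteran's Credit: $240,100 is $80,000 into a $100,000 phase-out range, leaving 20,000/100,000 of the credit: $7,690 × 20,000/100,000 = $1,538.
Heating Assistance Credit: income exceeds $205,300 by $34,800, which is 9 full-or-partial $4,000 increments; reduction = 9 × $140 = $1,260, leaving $6,230.
Total: $5,000 + $1,538 + $6,230 = $12,768.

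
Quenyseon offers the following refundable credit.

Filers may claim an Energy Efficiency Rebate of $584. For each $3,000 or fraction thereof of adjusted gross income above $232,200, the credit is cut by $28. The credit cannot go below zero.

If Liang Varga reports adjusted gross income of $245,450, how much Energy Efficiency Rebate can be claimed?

Energy Efficiency Rebate: income exceeds $232,200 by $13,250, which is 5 full-or-partial $3,000 increments; reduction = 5 × $28 = $140, leaving $444.

$444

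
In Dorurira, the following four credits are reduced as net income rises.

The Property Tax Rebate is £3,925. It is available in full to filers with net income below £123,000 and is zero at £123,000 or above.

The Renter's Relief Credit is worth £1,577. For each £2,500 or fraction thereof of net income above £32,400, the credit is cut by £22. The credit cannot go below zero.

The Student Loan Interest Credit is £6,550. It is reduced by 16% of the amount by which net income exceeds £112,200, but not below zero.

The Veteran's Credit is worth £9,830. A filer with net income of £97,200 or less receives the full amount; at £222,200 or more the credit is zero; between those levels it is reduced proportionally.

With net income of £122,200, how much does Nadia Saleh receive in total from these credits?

Property Tax Rebate: £122,200 is below the £123,000 cutoff, so the full £3,925 applies.
Renter's Relief Credit: income exceeds £32,400 by £89,800, which is 36 full-or-partial £2,500 increments; reduction = 36 × £22 = £792, leaving £785.
Student Loan Interest Credit: 16% of the £10,000 excess over £112,200 is £1,600; credit = £6,550 − £1,600 = £4,950.
Veteran's Credit: £122,200 is £25,000 into a £125,000 phase-out range, leaving 100,000/125,000 of the credit: £9,830 × 100,000/125,000 = £7,864.
Total: £3,925 + £785 + £4,950 + £7,864 = £17,524.

£17,524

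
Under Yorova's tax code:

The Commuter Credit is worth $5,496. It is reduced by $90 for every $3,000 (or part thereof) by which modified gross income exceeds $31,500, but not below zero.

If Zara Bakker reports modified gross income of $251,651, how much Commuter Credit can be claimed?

Commuter Credit: income exceeds $31,500 by $220,151 → 74 increments × $90 = $6,660 ≥ base, so the credit is $0.

$0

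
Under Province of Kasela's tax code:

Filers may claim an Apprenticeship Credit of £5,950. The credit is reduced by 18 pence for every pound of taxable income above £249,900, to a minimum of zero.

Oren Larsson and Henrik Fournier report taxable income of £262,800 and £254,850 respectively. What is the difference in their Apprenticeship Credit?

£1,431

Oren (£262,800): Apprenticeship Credit: 18% of the £12,900 excess over £249,900 is £2,322; credit = £5,950 − £2,322 = £3,628.
Henrik (£254,850): Apprenticeship Credit: 18% of the £4,950 excess over £249,900 is £891; credit = £5,950 − £891 = £5,059.
Difference: |£3,628 − £5,059| = £1,431.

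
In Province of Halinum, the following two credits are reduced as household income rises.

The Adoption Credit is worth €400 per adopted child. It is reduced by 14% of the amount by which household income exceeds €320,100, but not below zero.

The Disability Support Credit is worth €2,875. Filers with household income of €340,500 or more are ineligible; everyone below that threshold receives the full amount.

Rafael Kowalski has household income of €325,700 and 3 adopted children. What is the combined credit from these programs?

Adoption Credit: base = 3 × €400 = €1,200. 14% of the €5,600 excess over €320,100 is €784; credit = €1,200 − €784 = €416.
Disability Support Credit: €325,700 is below the €340,500 cutoff, so the full €2,875 applies.
Total: €416 + €2,875 = €3,291.

€3,291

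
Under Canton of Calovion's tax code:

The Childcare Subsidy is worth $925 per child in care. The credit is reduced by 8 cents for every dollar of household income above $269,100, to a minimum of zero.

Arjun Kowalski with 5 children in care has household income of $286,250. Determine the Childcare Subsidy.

$3,253

Childcare Subsidy: base = 5 × $925 = $4,625. 8% of the $17,150 excess over $269,100 is $1,372; credit = $4,625 − $1,372 = $3,253.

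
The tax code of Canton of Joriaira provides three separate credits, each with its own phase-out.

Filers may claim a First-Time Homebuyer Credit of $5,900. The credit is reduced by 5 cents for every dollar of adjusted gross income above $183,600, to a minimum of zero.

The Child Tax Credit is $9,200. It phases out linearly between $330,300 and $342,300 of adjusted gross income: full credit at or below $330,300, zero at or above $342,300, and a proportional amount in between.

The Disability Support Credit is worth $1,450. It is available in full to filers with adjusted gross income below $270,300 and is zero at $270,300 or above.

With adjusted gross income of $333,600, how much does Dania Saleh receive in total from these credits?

First-Time Homebuyer Credit: 5% of the $150,000 excess over $183,600 is $7,500 ≥ base, so the credit is $0.
Child Tax Credit: $333,600 is $3,300 into a $12,000 phase-out range, leaving 8,700/12,000 of the credit: $9,200 × 8,700/12,000 = $6,670.
Disability Support Credit: $333,600 meets or exceeds the $270,300 cutoff, so the credit is $0.
Total: $0 + $6,670 + $0 = $6,670.

$6,670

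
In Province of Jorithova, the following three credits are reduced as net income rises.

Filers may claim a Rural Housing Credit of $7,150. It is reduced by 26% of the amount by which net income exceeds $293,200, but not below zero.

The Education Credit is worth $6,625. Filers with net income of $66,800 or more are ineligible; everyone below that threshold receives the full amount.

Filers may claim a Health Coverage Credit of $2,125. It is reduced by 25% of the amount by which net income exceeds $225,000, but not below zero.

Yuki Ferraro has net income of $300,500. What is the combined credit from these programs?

Rural Housing Credit: 26% of the $7,300 excess over $293,200 is $1,898; credit = $7,150 − $1,898 = $5,252.
Education Credit: $300,500 meets or exceeds the $66,800 cutoff, so the credit is $0.
Health Coverage Credit: 25% of the $75,500 excess over $225,000 is $18,875 ≥ base, so the credit is $0.
Total: $5,252 + $0 + $0 = $5,252.

$5,252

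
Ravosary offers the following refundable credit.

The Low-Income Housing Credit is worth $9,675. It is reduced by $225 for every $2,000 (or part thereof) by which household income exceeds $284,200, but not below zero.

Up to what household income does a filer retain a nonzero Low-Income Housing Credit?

$368,200

After 42 increments the reduction is 42 × $225 = $9,450, leaving $225; one more increment wipes it out. Increment 42 ends at excess 42 × $2,000 = $84,000, so the highest qualifying income is $284,200 + $84,000 = $368,200.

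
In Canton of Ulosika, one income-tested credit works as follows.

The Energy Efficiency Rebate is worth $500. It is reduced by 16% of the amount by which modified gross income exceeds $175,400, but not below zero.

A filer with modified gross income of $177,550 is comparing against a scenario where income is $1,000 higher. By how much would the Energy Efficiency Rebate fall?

At $177,550 — 16% of the $2,150 excess over $175,400 is $344; credit = $500 − $344 = $156.
At $178,550 — 16% of the $3,150 excess over $175,400 is $504 ≥ base, so the credit is $0.
Lost: $156 − $0 = $156.

$156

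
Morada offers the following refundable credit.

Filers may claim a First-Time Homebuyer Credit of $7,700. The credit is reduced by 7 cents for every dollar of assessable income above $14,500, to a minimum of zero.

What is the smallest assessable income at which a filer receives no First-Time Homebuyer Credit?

The credit falls by 7% of each dollar above $14,500, so it reaches zero when the excess is $7,700 / 7% = $110,000: income = $14,500 + $110,000 = $124,500.

$124,500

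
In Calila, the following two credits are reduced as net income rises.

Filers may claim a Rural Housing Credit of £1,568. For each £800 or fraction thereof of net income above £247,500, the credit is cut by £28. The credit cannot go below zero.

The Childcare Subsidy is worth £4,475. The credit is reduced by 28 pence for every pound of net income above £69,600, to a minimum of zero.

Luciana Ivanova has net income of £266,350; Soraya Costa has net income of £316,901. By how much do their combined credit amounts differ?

Luciana (£266,350): Rural Housing Credit: income exceeds £247,500 by £18,850, which is 24 full-or-partial £800 increments; reduction = 24 × £28 = £672, leaving £896. Childcare Subsidy: 28% of the £196,750 excess over £69,600 is £55,090 ≥ base, so the credit is £0. total £896 + £0 = £896
Soraya (£316,901): Rural Housing Credit: income exceeds £247,500 by £69,401 → 87 increments × £28 = £2,436 ≥ base, so the credit is £0. Childcare Subsidy: 28% of the £247,301 excess over £69,600 is £69,244.28 ≥ base, so the credit is £0. total £0 + £0 = £0
Difference: |£896 − £0| = £896.

£896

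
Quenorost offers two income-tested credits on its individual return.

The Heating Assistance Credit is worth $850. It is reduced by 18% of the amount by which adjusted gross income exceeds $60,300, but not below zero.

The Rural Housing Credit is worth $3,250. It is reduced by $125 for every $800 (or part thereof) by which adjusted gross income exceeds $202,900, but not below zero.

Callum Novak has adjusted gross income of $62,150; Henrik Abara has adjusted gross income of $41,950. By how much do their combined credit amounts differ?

Callum ($62,150): Heating Assistance Credit: 18% of the $1,850 excess over $60,300 is $333; credit = $850 − $333 = $517. Rural Housing Credit: $62,150 is at or below the $202,900 threshold, so the full $3,250 applies. total $517 + $3,250 = $3,767
Henrik ($41,950): Heating Assistance Credit: $41,950 is at or below the $60,300 threshold, so the full $850 applies. Rural Housing Credit: $41,950 is at or below the $202,900 threshold, so the full $3,250 applies. total $850 + $3,250 = $4,100
Difference: |$3,767 − $4,100| = $333.

$333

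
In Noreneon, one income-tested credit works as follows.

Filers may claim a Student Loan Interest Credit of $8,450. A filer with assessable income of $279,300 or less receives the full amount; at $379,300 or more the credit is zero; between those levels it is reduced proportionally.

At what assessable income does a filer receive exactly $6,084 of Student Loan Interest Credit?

$6,084 is 6,084/8,450 of the full $8,450, so 2,366/8,450 of the $100,000 range has been used: income = $279,300 + $100,000 × 2,366/8,450 = $307,300.

$307,300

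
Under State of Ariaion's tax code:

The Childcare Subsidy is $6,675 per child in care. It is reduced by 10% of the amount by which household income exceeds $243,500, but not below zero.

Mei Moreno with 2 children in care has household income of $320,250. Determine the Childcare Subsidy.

$5,675

Childcare Subsidy: base = 2 × $6,675 = $13,350. 10% of the $76,750 excess over $243,500 is $7,675; credit = $13,350 − $7,675 = $5,675.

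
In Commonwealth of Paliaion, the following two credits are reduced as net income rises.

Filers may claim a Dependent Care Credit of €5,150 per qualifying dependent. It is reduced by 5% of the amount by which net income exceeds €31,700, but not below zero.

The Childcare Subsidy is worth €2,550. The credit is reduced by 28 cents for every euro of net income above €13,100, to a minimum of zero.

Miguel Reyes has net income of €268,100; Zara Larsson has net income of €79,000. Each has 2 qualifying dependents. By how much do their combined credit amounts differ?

Miguel (€268,100): Dependent Care Credit: base = 2 × €5,150 = €10,300. 5% of the €236,400 excess over €31,700 is €11,820 ≥ base, so the credit is €0. Childcare Subsidy: 28% of the €255,000 excess over €13,100 is €71,400 ≥ base, so the credit is €0. total €0 + €0 = €0
Zara (€79,000): Dependent Care Credit: base = 2 × €5,150 = €10,300. 5% of the €47,300 excess over €31,700 is €2,365; credit = €10,300 − €2,365 = €7,935. Childcare Subsidy: 28% of the €65,900 excess over €13,100 is €18,452 ≥ base, so the credit is €0. total €7,935 + €0 = €7,935
Difference: |€0 − €7,935| = €7,935.

€7,935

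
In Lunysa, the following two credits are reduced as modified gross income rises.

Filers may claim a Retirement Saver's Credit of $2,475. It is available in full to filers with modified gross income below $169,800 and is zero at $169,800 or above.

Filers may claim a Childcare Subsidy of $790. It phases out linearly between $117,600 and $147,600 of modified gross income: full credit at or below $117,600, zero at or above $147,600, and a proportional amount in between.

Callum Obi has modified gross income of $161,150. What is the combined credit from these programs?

$2,475

Retirement Saver's Credit: $161,150 is below the $169,800 cutoff, so the full $2,475 applies.
Childcare Subsidy: $161,150 is at or above $147,600, so the credit is $0.
Total: $2,475 + $0 = $2,475.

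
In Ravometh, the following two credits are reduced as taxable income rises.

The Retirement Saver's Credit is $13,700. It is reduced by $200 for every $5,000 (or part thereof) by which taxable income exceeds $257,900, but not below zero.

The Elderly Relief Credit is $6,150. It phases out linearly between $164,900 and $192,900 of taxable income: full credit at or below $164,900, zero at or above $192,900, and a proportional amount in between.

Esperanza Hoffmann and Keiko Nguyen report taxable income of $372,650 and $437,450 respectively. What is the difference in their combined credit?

Esperanza ($372,650): Retirement Saver's Credit: income exceeds $257,900 by $114,750, which is 23 full-or-partial $5,000 increments; reduction = 23 × $200 = $4,600, leaving $9,100. Elderly Relief Credit: $372,650 is at or above $192,900, so the credit is $0. total $9,100 + $0 = $9,100
Keiko ($437,450): Retirement Saver's Credit: income exceeds $257,900 by $179,550, which is 36 full-or-partial $5,000 increments; reduction = 36 × $200 = $7,200, leaving $6,500. Elderly Relief Credit: $437,450 is at or above $192,900, so the credit is $0. total $6,500 + $0 = $6,500
Difference: |$9,100 − $6,500| = $2,600.

$2,600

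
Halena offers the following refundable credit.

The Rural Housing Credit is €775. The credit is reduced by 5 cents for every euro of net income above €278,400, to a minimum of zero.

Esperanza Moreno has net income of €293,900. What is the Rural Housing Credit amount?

€0

Rural Housing Credit: 5% of the €15,500 excess over €278,400 is €775 ≥ base, so the credit is €0.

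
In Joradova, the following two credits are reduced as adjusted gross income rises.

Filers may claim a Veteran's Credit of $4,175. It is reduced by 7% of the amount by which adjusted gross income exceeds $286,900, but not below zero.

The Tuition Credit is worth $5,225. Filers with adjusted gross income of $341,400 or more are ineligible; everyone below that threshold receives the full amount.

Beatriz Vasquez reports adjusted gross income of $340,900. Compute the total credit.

$5,620

Veteran's Credit: 7% of the $54,000 excess over $286,900 is $3,780; credit = $4,175 − $3,780 = $395.
Tuition Credit: $340,900 is below the $341,400 cutoff, so the full $5,225 applies.
Total: $395 + $5,225 = $5,620.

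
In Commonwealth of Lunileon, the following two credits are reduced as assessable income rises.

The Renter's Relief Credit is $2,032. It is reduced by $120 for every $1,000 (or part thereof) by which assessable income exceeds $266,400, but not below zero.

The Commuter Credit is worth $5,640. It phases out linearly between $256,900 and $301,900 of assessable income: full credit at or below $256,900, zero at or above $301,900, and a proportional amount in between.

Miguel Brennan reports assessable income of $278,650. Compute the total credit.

$3,386

Renter's Relief Credit: income exceeds $266,400 by $12,250, which is 13 full-or-partial $1,000 increments; reduction = 13 × $120 = $1,560, leaving $472.
Commuter Credit: $278,650 is $21,750 into a $45,000 phase-out range, leaving 23,250/45,000 of the credit: $5,640 × 23,250/45,000 = $2,914.
Total: $472 + $2,914 = $3,386.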